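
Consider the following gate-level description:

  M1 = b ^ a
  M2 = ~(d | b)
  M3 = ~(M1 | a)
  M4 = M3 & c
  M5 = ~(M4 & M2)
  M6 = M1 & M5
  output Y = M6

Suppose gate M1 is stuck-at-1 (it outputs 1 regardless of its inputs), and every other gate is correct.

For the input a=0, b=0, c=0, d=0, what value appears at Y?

Propagate with M1 forced: M1=1 [stuck-at-1], M2=1, M3=0, M4=0, M5=1, M6=1.
So Y = 1. (Without the fault it would be 0.)

1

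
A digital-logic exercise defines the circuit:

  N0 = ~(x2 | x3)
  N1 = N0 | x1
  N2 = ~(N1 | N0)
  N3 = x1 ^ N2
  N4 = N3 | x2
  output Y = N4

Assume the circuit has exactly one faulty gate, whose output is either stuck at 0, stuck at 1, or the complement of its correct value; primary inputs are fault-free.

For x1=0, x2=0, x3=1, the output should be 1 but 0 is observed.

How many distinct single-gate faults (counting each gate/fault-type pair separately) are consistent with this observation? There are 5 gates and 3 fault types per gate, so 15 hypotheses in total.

Fault-free: N0=0, N1=0, N2=1, N3=1, N4=1 → 1. Observed 0.
  N0: stuck-at-1, inverted output ✓; others ✗
  N1: stuck-at-1, inverted output ✓; others ✗
  N2: stuck-at-0, inverted output ✓; others ✗
  N3: stuck-at-0, inverted output ✓; others ✗
  N4: stuck-at-0, inverted output ✓; others ✗
Consistent faults: {N0 stuck-at-1, N0 inverted output, N1 stuck-at-1, N1 inverted output, N2 stuck-at-0, N2 inverted output, N3 stuck-at-0, N3 inverted output, N4 stuck-at-0, N4 inverted output} — 10 in all.

10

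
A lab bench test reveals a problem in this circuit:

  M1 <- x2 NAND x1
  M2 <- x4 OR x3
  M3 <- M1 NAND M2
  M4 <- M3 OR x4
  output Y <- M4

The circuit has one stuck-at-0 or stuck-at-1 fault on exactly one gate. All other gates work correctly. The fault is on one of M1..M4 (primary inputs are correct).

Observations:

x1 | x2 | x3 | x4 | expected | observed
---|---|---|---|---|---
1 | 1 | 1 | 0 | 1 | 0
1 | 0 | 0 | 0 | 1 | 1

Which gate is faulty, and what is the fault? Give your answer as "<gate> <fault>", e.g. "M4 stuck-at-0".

Fault-free values for test 1 (x1=1, x2=1, x3=1, x4=0): M1=0, M2=1, M3=1, M4=1, giving Y=1. Observed 0.
Test 1: faults giving observed 0 are {M1 stuck-at-1, M3 stuck-at-0, M4 stuck-at-0}.
Test 2 (x1=1, x2=0, x3=0, x4=0): fault-free M1=1, M2=0, M3=1, M4=1 → 1; observed 1. Eliminates M3 stuck-at-0, M4 stuck-at-0.
Only M1 stuck-at-1 is consistent with every test.

M1 stuck-at-1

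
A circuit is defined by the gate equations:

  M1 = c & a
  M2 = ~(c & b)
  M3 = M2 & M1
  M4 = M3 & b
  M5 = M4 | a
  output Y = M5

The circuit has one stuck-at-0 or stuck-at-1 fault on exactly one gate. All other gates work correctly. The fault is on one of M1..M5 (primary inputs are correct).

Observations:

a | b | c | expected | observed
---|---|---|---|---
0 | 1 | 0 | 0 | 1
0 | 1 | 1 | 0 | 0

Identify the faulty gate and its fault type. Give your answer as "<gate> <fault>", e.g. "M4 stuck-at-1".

M1 stuck-at-1

Fault-free values for test 1 (a=0, b=1, c=0): M1=0, M2=1, M3=0, M4=0, M5=0, giving Y=0. Observed 1.
Test 1: faults giving observed 1 are {M1 stuck-at-1, M3 stuck-at-1, M4 stuck-at-1, M5 stuck-at-1}.
Test 2 (a=0, b=1, c=1): fault-free M1=0, M2=0, M3=0, M4=0, M5=0 → 0; observed 0. Eliminates M3 stuck-at-1, M4 stuck-at-1, M5 stuck-at-1.
Only M1 stuck-at-1 is consistent with every test.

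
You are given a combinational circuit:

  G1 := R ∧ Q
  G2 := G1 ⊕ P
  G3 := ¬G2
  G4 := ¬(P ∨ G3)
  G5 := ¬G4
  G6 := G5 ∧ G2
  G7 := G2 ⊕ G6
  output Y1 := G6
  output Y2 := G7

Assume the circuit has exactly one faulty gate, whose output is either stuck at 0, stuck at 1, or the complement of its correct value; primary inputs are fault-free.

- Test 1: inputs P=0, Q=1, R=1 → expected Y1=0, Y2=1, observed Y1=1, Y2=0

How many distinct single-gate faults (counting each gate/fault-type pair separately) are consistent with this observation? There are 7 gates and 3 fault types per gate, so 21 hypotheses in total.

Fault-free: G1=1, G2=1, G3=0, G4=1, G5=0, G6=0, G7=1 → Y1=0, Y2=1. Observed Y1=1, Y2=0.
  G1: none of the 3 fault types match ✗
  G2: none of the 3 fault types match ✗
  G3: stuck-at-1, inverted output ✓; others ✗
  G4: stuck-at-0, inverted output ✓; others ✗
  G5: stuck-at-1, inverted output ✓; others ✗
  G6: stuck-at-1, inverted output ✓; others ✗
  G7: none of the 3 fault types match ✗
Consistent faults: {G3 stuck-at-1, G3 inverted output, G4 stuck-at-0, G4 inverted output, G5 stuck-at-1, G5 inverted output, G6 stuck-at-1, G6 inverted output} — 8 in all.

8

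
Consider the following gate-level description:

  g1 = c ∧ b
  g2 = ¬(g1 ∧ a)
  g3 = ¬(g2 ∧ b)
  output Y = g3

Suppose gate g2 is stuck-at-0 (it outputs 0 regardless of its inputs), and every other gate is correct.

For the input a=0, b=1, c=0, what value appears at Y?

Propagate with g2 forced: g1=0, g2=0 [stuck-at-0], g3=1.
So Y = 1. (Without the fault it would be 0.)

1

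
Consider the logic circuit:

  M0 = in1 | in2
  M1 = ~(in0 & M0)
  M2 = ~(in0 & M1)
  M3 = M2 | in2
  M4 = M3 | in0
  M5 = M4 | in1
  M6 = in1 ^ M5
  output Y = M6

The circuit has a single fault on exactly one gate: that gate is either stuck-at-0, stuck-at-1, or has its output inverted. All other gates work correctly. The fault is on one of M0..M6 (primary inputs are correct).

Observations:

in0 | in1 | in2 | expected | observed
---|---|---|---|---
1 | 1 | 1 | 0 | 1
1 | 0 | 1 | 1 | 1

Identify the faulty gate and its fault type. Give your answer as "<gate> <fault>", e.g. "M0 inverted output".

M6 stuck-at-1

Fault-free values for test 1 (in0=1, in1=1, in2=1): M0=1, M1=0, M2=1, M3=1, M4=1, M5=1, M6=0, giving Y=0. Observed 1.
Test 1: faults giving observed 1 are {M5 stuck-at-0, M5 inverted output, M6 stuck-at-1, M6 inverted output}.
Test 2 (in0=1, in1=0, in2=1): fault-free M0=1, M1=0, M2=1, M3=1, M4=1, M5=1, M6=1 → 1; observed 1. Eliminates M5 stuck-at-0, M5 inverted output, M6 inverted output.
Only M6 stuck-at-1 is consistent with every test.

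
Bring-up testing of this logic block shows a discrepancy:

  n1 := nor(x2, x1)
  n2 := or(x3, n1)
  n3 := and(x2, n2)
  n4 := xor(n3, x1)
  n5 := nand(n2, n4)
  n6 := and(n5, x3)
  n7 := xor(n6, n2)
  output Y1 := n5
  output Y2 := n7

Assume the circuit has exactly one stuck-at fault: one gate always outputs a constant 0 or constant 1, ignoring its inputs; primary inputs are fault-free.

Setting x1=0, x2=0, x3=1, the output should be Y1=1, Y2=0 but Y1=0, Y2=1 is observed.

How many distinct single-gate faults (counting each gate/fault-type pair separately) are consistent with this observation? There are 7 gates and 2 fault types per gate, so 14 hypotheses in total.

Fault-free: n1=1, n2=1, n3=0, n4=0, n5=1, n6=1, n7=0 → Y1=1, Y2=0. Observed Y1=0, Y2=1.
  n1 stuck-at-0: output Y1=1, Y2=0 ✗
  n1 stuck-at-1: output Y1=1, Y2=0 ✗
  n2 stuck-at-0: output Y1=1, Y2=1 ✗
  n2 stuck-at-1: output Y1=1, Y2=0 ✗
  n3 stuck-at-0: output Y1=1, Y2=0 ✗
  n3 stuck-at-1: output Y1=0, Y2=1 ✓
  n4 stuck-at-0: output Y1=1, Y2=0 ✗
  n4 stuck-at-1: output Y1=0, Y2=1 ✓
  n5 stuck-at-0: output Y1=0, Y2=1 ✓
  n5 stuck-at-1: output Y1=1, Y2=0 ✗
  n6 stuck-at-0: output Y1=1, Y2=1 ✗
  n6 stuck-at-1: output Y1=1, Y2=0 ✗
  n7 stuck-at-0: output Y1=1, Y2=0 ✗
  n7 stuck-at-1: output Y1=1, Y2=1 ✗
Consistent faults: {n3 stuck-at-1, n4 stuck-at-1, n5 stuck-at-0} — 3 in all.

3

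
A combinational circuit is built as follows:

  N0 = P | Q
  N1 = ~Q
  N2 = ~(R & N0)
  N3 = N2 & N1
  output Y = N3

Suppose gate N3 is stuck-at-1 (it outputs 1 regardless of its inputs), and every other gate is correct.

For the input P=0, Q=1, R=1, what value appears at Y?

1

Propagate with N3 forced: N0=1, N1=0, N2=0, N3=1 [stuck-at-1].
So Y = 1. (Without the fault it would be 0.)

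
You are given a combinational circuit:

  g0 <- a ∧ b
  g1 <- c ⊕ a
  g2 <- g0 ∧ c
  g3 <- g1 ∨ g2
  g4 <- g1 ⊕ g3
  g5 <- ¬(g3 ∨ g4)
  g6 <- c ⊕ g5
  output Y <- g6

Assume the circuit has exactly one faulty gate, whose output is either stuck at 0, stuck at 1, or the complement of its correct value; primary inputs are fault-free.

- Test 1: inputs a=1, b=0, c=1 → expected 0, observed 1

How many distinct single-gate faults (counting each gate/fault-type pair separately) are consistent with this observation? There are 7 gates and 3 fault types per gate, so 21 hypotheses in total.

Fault-free: g0=0, g1=0, g2=0, g3=0, g4=0, g5=1, g6=0 → 0. Observed 1.
  g0: stuck-at-1, inverted output ✓; others ✗
  g1: stuck-at-1, inverted output ✓; others ✗
  g2: stuck-at-1, inverted output ✓; others ✗
  g3: stuck-at-1, inverted output ✓; others ✗
  g4: stuck-at-1, inverted output ✓; others ✗
  g5: stuck-at-0, inverted output ✓; others ✗
  g6: stuck-at-1, inverted output ✓; others ✗
Consistent faults: {g0 stuck-at-1, g0 inverted output, g1 stuck-at-1, g1 inverted output, g2 stuck-at-1, g2 inverted output, g3 stuck-at-1, g3 inverted output, g4 stuck-at-1, g4 inverted output, g5 stuck-at-0, g5 inverted output, g6 stuck-at-1, g6 inverted output} — 14 in all.

14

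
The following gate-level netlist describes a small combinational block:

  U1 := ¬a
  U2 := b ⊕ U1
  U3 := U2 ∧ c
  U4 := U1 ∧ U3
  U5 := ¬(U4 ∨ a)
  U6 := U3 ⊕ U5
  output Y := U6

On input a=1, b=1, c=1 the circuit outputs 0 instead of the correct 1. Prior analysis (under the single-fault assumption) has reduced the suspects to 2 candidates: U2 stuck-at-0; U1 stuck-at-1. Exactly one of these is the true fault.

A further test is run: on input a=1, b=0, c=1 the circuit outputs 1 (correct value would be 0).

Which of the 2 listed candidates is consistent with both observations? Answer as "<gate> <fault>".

Evaluate each candidate on input a=1, b=0, c=1:
  U2 stuck-at-0: U1=0, U2=0 [stuck-at-0], U3=0, U4=0, U5=0, U6=0 → 0 — eliminated
  U1 stuck-at-1: U1=1 [stuck-at-1], U2=1, U3=1, U4=1, U5=0, U6=1 → 1 — matches
Only U1 stuck-at-1 reproduces the observed 1.

U1 stuck-at-1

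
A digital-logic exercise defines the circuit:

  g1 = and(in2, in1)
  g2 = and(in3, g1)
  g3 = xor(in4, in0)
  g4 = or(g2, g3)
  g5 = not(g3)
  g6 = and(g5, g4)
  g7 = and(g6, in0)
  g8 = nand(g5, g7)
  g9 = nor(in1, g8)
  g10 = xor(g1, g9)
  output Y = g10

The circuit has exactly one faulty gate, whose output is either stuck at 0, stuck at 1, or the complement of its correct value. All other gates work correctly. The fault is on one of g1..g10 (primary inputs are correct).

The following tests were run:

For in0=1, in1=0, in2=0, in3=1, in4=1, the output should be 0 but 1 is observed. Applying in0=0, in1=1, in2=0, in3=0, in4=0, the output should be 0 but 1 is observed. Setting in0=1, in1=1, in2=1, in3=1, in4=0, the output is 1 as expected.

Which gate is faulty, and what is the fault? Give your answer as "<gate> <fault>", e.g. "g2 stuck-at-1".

g10 stuck-at-1

Fault-free values for test 1 (in0=1, in1=0, in2=0, in3=1, in4=1): g1=0, g2=0, g3=0, g4=0, g5=1, g6=0, g7=0, g8=1, g9=0, g10=0, giving Y=0. Observed 1.
Test 1: faults giving observed 1 are {g2 stuck-at-1, g2 inverted output, g4 stuck-at-1, g4 inverted output, g6 stuck-at-1, g6 inverted output, g7 stuck-at-1, g7 inverted output, g8 stuck-at-0, g8 inverted output, g9 stuck-at-1, g9 inverted output, g10 stuck-at-1, g10 inverted output}.
Test 2 (in0=0, in1=1, in2=0, in3=0, in4=0): fault-free g1=0, g2=0, g3=0, g4=0, g5=1, g6=0, g7=0, g8=1, g9=0, g10=0 → 0; observed 1. Eliminates g2 stuck-at-1, g2 inverted output, g4 stuck-at-1, g4 inverted output, g6 stuck-at-1, g6 inverted output, g7 stuck-at-1, g7 inverted output, g8 stuck-at-0, g8 inverted output.
Test 3 (in0=1, in1=1, in2=1, in3=1, in4=0): fault-free g1=1, g2=1, g3=1, g4=1, g5=0, g6=0, g7=0, g8=1, g9=0, g10=1 → 1; observed 1. Eliminates g9 stuck-at-1, g9 inverted output, g10 inverted output.
Only g10 stuck-at-1 is consistent with every test.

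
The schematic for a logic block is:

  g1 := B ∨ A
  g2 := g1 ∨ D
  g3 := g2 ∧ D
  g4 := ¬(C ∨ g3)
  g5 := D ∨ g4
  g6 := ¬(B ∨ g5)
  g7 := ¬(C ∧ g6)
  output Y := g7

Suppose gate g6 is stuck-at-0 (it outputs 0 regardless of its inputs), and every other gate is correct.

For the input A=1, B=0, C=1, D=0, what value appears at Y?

1

Propagate with g6 forced: g1=1, g2=1, g3=0, g4=0, g5=0, g6=0 [stuck-at-0], g7=1.
So Y = 1. (Without the fault it would be 0.)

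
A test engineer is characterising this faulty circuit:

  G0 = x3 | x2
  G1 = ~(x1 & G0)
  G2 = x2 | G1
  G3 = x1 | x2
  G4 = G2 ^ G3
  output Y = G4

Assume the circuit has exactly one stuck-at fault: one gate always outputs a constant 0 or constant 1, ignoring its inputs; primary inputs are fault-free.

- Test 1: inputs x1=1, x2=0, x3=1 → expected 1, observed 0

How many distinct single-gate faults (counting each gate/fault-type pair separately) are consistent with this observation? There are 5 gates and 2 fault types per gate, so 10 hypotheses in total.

Fault-free: G0=1, G1=0, G2=0, G3=1, G4=1 → 1. Observed 0.
  G0 stuck-at-0: output 0 ✓
  G0 stuck-at-1: output 1 ✗
  G1 stuck-at-0: output 1 ✗
  G1 stuck-at-1: output 0 ✓
  G2 stuck-at-0: output 1 ✗
  G2 stuck-at-1: output 0 ✓
  G3 stuck-at-0: output 0 ✓
  G3 stuck-at-1: output 1 ✗
  G4 stuck-at-0: output 0 ✓
  G4 stuck-at-1: output 1 ✗
Consistent faults: {G0 stuck-at-0, G1 stuck-at-1, G2 stuck-at-1, G3 stuck-at-0, G4 stuck-at-0} — 5 in all.

5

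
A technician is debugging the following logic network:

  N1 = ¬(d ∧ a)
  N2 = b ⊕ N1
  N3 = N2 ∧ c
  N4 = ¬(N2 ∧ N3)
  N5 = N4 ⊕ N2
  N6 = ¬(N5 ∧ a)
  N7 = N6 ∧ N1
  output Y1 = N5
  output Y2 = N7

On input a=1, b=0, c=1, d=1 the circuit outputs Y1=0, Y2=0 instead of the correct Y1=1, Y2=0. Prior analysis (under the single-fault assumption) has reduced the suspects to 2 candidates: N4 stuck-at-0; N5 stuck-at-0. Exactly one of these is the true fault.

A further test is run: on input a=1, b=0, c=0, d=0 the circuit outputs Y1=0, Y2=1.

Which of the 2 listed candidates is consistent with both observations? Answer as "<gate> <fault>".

N5 stuck-at-0

Evaluate each candidate on input a=1, b=0, c=0, d=0:
  N4 stuck-at-0: N1=1, N2=1, N3=0, N4=0 [stuck-at-0], N5=1, N6=0, N7=0 → Y1=1, Y2=0 — eliminated
  N5 stuck-at-0: N1=1, N2=1, N3=0, N4=1, N5=0 [stuck-at-0], N6=1, N7=1 → Y1=0, Y2=1 — matches
Only N5 stuck-at-0 reproduces the observed Y1=0, Y2=1.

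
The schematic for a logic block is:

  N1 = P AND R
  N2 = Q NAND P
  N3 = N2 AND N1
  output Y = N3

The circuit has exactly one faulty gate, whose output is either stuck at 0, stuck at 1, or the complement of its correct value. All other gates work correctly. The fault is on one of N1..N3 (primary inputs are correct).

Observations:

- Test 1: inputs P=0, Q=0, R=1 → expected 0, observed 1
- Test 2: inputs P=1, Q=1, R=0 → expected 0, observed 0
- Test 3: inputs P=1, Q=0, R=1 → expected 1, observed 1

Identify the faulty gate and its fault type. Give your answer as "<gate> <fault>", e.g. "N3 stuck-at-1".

Fault-free values for test 1 (P=0, Q=0, R=1): N1=0, N2=1, N3=0, giving Y=0. Observed 1.
Test 1: faults giving observed 1 are {N1 stuck-at-1, N1 inverted output, N3 stuck-at-1, N3 inverted output}.
Test 2 (P=1, Q=1, R=0): fault-free N1=0, N2=0, N3=0 → 0; observed 0. Eliminates N3 stuck-at-1, N3 inverted output.
Test 3 (P=1, Q=0, R=1): fault-free N1=1, N2=1, N3=1 → 1; observed 1. Eliminates N1 inverted output.
Only N1 stuck-at-1 is consistent with every test.

N1 stuck-at-1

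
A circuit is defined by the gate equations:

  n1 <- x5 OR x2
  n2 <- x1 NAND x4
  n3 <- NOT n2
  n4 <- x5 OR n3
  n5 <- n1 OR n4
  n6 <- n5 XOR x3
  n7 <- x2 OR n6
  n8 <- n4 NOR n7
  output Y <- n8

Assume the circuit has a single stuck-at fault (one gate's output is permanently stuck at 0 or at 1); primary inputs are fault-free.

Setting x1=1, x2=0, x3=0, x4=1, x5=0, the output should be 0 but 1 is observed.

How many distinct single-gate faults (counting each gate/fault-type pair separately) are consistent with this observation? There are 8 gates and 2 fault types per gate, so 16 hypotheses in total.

4

Fault-free: n1=0, n2=0, n3=1, n4=1, n5=1, n6=1, n7=1, n8=0 → 0. Observed 1.
  n1: none of the 2 fault types match ✗
  n2: stuck-at-1 ✓; others ✗
  n3: stuck-at-0 ✓; others ✗
  n4: stuck-at-0 ✓; others ✗
  n5: none of the 2 fault types match ✗
  n6: none of the 2 fault types match ✗
  n7: none of the 2 fault types match ✗
  n8: stuck-at-1 ✓; others ✗
Consistent faults: {n2 stuck-at-1, n3 stuck-at-0, n4 stuck-at-0, n8 stuck-at-1} — 4 in all.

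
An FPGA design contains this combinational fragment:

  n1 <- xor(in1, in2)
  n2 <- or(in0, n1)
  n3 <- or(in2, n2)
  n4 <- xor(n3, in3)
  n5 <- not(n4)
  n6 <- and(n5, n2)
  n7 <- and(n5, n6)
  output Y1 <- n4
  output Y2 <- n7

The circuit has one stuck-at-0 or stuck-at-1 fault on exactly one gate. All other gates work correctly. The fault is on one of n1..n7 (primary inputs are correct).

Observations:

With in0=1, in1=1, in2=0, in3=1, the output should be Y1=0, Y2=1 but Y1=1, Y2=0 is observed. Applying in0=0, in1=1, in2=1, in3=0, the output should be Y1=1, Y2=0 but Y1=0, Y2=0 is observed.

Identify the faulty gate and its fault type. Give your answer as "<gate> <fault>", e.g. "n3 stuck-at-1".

Fault-free values for test 1 (in0=1, in1=1, in2=0, in3=1): n1=1, n2=1, n3=1, n4=0, n5=1, n6=1, n7=1, giving Y1=0, Y2=1. Observed Y1=1, Y2=0.
Test 1: faults giving observed Y1=1, Y2=0 are {n2 stuck-at-0, n3 stuck-at-0, n4 stuck-at-1}.
Test 2 (in0=0, in1=1, in2=1, in3=0): fault-free n1=0, n2=0, n3=1, n4=1, n5=0, n6=0, n7=0 → Y1=1, Y2=0; observed Y1=0, Y2=0. Eliminates n2 stuck-at-0, n4 stuck-at-1.
Only n3 stuck-at-0 is consistent with every test.

n3 stuck-at-0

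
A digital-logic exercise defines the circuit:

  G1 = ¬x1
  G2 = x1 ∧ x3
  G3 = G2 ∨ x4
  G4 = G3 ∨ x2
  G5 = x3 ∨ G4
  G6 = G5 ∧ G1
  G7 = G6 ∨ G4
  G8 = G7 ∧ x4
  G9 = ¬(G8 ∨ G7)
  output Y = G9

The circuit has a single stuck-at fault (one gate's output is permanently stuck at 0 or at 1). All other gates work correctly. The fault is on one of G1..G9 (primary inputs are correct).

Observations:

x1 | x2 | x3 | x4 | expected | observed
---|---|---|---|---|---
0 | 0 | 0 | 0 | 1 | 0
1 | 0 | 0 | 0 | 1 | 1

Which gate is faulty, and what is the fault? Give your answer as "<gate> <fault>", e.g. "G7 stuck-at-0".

G5 stuck-at-1

Fault-free values for test 1 (x1=0, x2=0, x3=0, x4=0): G1=1, G2=0, G3=0, G4=0, G5=0, G6=0, G7=0, G8=0, G9=1, giving Y=1. Observed 0.
Test 1: faults giving observed 0 are {G2 stuck-at-1, G3 stuck-at-1, G4 stuck-at-1, G5 stuck-at-1, G6 stuck-at-1, G7 stuck-at-1, G8 stuck-at-1, G9 stuck-at-0}.
Test 2 (x1=1, x2=0, x3=0, x4=0): fault-free G1=0, G2=0, G3=0, G4=0, G5=0, G6=0, G7=0, G8=0, G9=1 → 1; observed 1. Eliminates G2 stuck-at-1, G3 stuck-at-1, G4 stuck-at-1, G6 stuck-at-1, G7 stuck-at-1, G8 stuck-at-1, G9 stuck-at-0.
Only G5 stuck-at-1 is consistent with every test.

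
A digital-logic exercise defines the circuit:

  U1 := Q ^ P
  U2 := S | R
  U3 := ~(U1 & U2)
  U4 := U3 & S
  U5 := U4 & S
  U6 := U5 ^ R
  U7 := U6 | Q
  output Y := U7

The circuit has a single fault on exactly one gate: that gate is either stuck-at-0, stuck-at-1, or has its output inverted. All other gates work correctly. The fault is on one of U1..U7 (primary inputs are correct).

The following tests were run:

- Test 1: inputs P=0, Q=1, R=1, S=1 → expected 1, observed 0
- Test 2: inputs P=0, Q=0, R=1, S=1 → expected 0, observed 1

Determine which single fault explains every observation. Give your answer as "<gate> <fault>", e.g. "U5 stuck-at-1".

U7 inverted output

Fault-free values for test 1 (P=0, Q=1, R=1, S=1): U1=1, U2=1, U3=0, U4=0, U5=0, U6=1, U7=1, giving Y=1. Observed 0.
Test 1: faults giving observed 0 are {U7 stuck-at-0, U7 inverted output}.
Test 2 (P=0, Q=0, R=1, S=1): fault-free U1=0, U2=1, U3=1, U4=1, U5=1, U6=0, U7=0 → 0; observed 1. Eliminates U7 stuck-at-0.
Only U7 inverted output is consistent with every test.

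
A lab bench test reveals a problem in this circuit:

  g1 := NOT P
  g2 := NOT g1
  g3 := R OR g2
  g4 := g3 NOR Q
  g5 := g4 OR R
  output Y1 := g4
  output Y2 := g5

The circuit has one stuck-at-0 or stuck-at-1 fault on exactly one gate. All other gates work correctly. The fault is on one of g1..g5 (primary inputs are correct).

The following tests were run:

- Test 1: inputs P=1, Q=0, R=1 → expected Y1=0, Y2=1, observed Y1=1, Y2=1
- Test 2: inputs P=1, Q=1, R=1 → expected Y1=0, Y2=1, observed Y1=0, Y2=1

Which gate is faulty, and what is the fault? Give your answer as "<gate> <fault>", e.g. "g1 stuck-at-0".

g3 stuck-at-0

Fault-free values for test 1 (P=1, Q=0, R=1): g1=0, g2=1, g3=1, g4=0, g5=1, giving Y1=0, Y2=1. Observed Y1=1, Y2=1.
Test 1: faults giving observed Y1=1, Y2=1 are {g3 stuck-at-0, g4 stuck-at-1}.
Test 2 (P=1, Q=1, R=1): fault-free g1=0, g2=1, g3=1, g4=0, g5=1 → Y1=0, Y2=1; observed Y1=0, Y2=1. Eliminates g4 stuck-at-1.
Only g3 stuck-at-0 is consistent with every test.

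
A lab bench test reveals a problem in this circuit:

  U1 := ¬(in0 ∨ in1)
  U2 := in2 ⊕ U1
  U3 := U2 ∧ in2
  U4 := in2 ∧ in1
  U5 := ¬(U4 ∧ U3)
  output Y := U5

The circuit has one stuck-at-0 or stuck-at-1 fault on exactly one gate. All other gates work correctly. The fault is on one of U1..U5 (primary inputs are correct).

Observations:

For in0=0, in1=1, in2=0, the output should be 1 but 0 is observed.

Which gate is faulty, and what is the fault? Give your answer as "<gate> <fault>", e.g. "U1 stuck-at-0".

Fault-free values for test 1 (in0=0, in1=1, in2=0): U1=0, U2=0, U3=0, U4=0, U5=1, giving Y=1. Observed 0.
Test 1: faults giving observed 0 are {U5 stuck-at-0}.
Only U5 stuck-at-0 is consistent with every test.

U5 stuck-at-0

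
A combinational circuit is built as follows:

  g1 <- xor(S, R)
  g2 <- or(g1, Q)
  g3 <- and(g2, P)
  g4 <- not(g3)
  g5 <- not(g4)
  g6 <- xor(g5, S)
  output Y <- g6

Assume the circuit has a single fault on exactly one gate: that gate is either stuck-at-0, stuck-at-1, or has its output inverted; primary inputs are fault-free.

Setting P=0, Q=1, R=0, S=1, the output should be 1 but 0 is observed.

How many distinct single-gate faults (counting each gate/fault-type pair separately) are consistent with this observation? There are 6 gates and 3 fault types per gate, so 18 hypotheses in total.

8

Fault-free: g1=1, g2=1, g3=0, g4=1, g5=0, g6=1 → 1. Observed 0.
  g1: none of the 3 fault types match ✗
  g2: none of the 3 fault types match ✗
  g3: stuck-at-1, inverted output ✓; others ✗
  g4: stuck-at-0, inverted output ✓; others ✗
  g5: stuck-at-1, inverted output ✓; others ✗
  g6: stuck-at-0, inverted output ✓; others ✗
Consistent faults: {g3 stuck-at-1, g3 inverted output, g4 stuck-at-0, g4 inverted output, g5 stuck-at-1, g5 inverted output, g6 stuck-at-0, g6 inverted output} — 8 in all.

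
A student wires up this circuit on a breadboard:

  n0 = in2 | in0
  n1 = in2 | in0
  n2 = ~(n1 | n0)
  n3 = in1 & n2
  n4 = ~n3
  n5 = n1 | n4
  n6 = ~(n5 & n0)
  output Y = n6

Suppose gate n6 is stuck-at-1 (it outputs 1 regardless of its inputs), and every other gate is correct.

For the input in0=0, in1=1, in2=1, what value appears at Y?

1

Propagate with n6 forced: n0=1, n1=1, n2=0, n3=0, n4=1, n5=1, n6=1 [stuck-at-1].
So Y = 1. (Without the fault it would be 0.)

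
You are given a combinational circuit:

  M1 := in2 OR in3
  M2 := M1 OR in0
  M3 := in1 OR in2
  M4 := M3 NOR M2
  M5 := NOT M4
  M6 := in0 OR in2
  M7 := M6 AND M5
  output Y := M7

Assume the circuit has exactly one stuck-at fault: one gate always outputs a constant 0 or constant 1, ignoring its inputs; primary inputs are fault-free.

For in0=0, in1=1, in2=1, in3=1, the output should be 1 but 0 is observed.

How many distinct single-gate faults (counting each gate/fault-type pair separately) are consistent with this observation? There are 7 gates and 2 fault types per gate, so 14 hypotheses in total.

Fault-free: M1=1, M2=1, M3=1, M4=0, M5=1, M6=1, M7=1 → 1. Observed 0.
  M1 stuck-at-0: output 1 ✗
  M1 stuck-at-1: output 1 ✗
  M2 stuck-at-0: output 1 ✗
  M2 stuck-at-1: output 1 ✗
  M3 stuck-at-0: output 1 ✗
  M3 stuck-at-1: output 1 ✗
  M4 stuck-at-0: output 1 ✗
  M4 stuck-at-1: output 0 ✓
  M5 stuck-at-0: output 0 ✓
  M5 stuck-at-1: output 1 ✗
  M6 stuck-at-0: output 0 ✓
  M6 stuck-at-1: output 1 ✗
  M7 stuck-at-0: output 0 ✓
  M7 stuck-at-1: output 1 ✗
Consistent faults: {M4 stuck-at-1, M5 stuck-at-0, M6 stuck-at-0, M7 stuck-at-0} — 4 in all.

4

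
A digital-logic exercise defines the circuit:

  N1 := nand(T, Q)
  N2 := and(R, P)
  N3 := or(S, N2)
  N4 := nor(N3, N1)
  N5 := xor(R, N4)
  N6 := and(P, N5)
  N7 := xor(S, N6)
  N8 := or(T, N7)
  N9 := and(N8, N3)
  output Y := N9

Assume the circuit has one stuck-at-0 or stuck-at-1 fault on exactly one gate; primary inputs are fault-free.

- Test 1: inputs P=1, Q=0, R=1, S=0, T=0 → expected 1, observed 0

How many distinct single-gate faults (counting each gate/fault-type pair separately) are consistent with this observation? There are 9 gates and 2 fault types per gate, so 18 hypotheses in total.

Fault-free: N1=1, N2=1, N3=1, N4=0, N5=1, N6=1, N7=1, N8=1, N9=1 → 1. Observed 0.
  N1: none of the 2 fault types match ✗
  N2: stuck-at-0 ✓; others ✗
  N3: stuck-at-0 ✓; others ✗
  N4: stuck-at-1 ✓; others ✗
  N5: stuck-at-0 ✓; others ✗
  N6: stuck-at-0 ✓; others ✗
  N7: stuck-at-0 ✓; others ✗
  N8: stuck-at-0 ✓; others ✗
  N9: stuck-at-0 ✓; others ✗
Consistent faults: {N2 stuck-at-0, N3 stuck-at-0, N4 stuck-at-1, N5 stuck-at-0, N6 stuck-at-0, N7 stuck-at-0, N8 stuck-at-0, N9 stuck-at-0} — 8 in all.

8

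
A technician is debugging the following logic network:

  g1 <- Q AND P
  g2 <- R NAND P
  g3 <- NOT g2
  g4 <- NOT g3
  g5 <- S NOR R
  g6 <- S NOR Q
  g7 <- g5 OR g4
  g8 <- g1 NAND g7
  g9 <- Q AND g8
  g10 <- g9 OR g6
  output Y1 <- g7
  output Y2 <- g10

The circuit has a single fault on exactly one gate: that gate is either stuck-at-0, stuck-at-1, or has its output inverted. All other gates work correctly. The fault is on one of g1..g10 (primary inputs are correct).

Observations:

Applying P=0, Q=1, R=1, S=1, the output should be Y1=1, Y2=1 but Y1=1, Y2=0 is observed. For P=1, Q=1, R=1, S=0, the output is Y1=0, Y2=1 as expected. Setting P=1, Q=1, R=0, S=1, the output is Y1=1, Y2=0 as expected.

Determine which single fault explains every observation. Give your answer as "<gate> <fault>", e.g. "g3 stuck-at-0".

g1 stuck-at-1

Fault-free values for test 1 (P=0, Q=1, R=1, S=1): g1=0, g2=1, g3=0, g4=1, g5=0, g6=0, g7=1, g8=1, g9=1, g10=1, giving Y1=1, Y2=1. Observed Y1=1, Y2=0.
Test 1: faults giving observed Y1=1, Y2=0 are {g1 stuck-at-1, g1 inverted output, g8 stuck-at-0, g8 inverted output, g9 stuck-at-0, g9 inverted output, g10 stuck-at-0, g10 inverted output}.
Test 2 (P=1, Q=1, R=1, S=0): fault-free g1=1, g2=0, g3=1, g4=0, g5=0, g6=0, g7=0, g8=1, g9=1, g10=1 → Y1=0, Y2=1; observed Y1=0, Y2=1. Eliminates g8 stuck-at-0, g8 inverted output, g9 stuck-at-0, g9 inverted output, g10 stuck-at-0, g10 inverted output.
Test 3 (P=1, Q=1, R=0, S=1): fault-free g1=1, g2=1, g3=0, g4=1, g5=0, g6=0, g7=1, g8=0, g9=0, g10=0 → Y1=1, Y2=0; observed Y1=1, Y2=0. Eliminates g1 inverted output.
Only g1 stuck-at-1 is consistent with every test.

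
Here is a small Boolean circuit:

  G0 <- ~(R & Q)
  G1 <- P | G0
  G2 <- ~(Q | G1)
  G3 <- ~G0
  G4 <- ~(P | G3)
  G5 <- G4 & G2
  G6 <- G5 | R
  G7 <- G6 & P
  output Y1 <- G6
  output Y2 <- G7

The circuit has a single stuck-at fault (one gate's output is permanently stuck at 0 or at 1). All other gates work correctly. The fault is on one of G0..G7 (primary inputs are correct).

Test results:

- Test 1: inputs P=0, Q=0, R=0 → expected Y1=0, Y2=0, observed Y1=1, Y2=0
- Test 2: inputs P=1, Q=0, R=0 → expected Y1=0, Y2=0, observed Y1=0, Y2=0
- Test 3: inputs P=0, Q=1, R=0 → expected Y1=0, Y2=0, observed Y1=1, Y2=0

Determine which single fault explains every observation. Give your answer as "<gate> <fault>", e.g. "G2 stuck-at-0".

Fault-free values for test 1 (P=0, Q=0, R=0): G0=1, G1=1, G2=0, G3=0, G4=1, G5=0, G6=0, G7=0, giving Y1=0, Y2=0. Observed Y1=1, Y2=0.
Test 1: faults giving observed Y1=1, Y2=0 are {G1 stuck-at-0, G2 stuck-at-1, G5 stuck-at-1, G6 stuck-at-1}.
Test 2 (P=1, Q=0, R=0): fault-free G0=1, G1=1, G2=0, G3=0, G4=0, G5=0, G6=0, G7=0 → Y1=0, Y2=0; observed Y1=0, Y2=0. Eliminates G5 stuck-at-1, G6 stuck-at-1.
Test 3 (P=0, Q=1, R=0): fault-free G0=1, G1=1, G2=0, G3=0, G4=1, G5=0, G6=0, G7=0 → Y1=0, Y2=0; observed Y1=1, Y2=0. Eliminates G1 stuck-at-0.
Only G2 stuck-at-1 is consistent with every test.

G2 stuck-at-1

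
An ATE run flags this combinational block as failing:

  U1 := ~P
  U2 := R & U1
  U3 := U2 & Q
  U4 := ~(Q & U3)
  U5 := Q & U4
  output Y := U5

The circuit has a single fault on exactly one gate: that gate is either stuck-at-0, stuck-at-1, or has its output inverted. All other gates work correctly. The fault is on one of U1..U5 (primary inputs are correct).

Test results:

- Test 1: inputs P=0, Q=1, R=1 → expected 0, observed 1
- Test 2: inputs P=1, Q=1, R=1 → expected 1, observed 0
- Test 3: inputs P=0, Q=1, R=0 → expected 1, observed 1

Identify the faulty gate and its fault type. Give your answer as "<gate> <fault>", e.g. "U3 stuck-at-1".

U1 inverted output

Fault-free values for test 1 (P=0, Q=1, R=1): U1=1, U2=1, U3=1, U4=0, U5=0, giving Y=0. Observed 1.
Test 1: faults giving observed 1 are {U1 stuck-at-0, U1 inverted output, U2 stuck-at-0, U2 inverted output, U3 stuck-at-0, U3 inverted output, U4 stuck-at-1, U4 inverted output, U5 stuck-at-1, U5 inverted output}.
Test 2 (P=1, Q=1, R=1): fault-free U1=0, U2=0, U3=0, U4=1, U5=1 → 1; observed 0. Eliminates U1 stuck-at-0, U2 stuck-at-0, U3 stuck-at-0, U4 stuck-at-1, U5 stuck-at-1.
Test 3 (P=0, Q=1, R=0): fault-free U1=1, U2=0, U3=0, U4=1, U5=1 → 1; observed 1. Eliminates U2 inverted output, U3 inverted output, U4 inverted output, U5 inverted output.
Only U1 inverted output is consistent with every test.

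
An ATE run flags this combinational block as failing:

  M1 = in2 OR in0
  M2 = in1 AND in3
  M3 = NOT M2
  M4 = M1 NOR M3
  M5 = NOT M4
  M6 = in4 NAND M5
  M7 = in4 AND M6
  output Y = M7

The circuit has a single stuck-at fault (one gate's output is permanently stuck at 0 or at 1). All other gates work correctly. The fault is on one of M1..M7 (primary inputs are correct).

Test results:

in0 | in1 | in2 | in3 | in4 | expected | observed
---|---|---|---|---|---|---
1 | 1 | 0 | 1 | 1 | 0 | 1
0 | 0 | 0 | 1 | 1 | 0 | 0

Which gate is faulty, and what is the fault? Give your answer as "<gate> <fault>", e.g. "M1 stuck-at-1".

M1 stuck-at-0

Fault-free values for test 1 (in0=1, in1=1, in2=0, in3=1, in4=1): M1=1, M2=1, M3=0, M4=0, M5=1, M6=0, M7=0, giving Y=0. Observed 1.
Test 1: faults giving observed 1 are {M1 stuck-at-0, M4 stuck-at-1, M5 stuck-at-0, M6 stuck-at-1, M7 stuck-at-1}.
Test 2 (in0=0, in1=0, in2=0, in3=1, in4=1): fault-free M1=0, M2=0, M3=1, M4=0, M5=1, M6=0, M7=0 → 0; observed 0. Eliminates M4 stuck-at-1, M5 stuck-at-0, M6 stuck-at-1, M7 stuck-at-1.
Only M1 stuck-at-0 is consistent with every test.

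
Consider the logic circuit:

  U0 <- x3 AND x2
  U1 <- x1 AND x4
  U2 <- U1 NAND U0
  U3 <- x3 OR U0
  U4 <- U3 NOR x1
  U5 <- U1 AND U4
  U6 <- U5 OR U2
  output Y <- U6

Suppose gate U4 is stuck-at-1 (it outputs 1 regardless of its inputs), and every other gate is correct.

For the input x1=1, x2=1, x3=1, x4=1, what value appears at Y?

Propagate with U4 forced: U0=1, U1=1, U2=0, U3=1, U4=1 [stuck-at-1], U5=1, U6=1.
So Y = 1. (Without the fault it would be 0.)

1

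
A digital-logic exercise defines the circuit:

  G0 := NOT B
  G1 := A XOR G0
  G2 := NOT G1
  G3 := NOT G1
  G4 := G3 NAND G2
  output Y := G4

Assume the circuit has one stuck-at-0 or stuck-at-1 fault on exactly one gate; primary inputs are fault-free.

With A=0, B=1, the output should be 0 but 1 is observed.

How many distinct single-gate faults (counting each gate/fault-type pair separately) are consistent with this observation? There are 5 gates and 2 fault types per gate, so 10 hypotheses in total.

5

Fault-free: G0=0, G1=0, G2=1, G3=1, G4=0 → 0. Observed 1.
  G0 stuck-at-0: output 0 ✗
  G0 stuck-at-1: output 1 ✓
  G1 stuck-at-0: output 0 ✗
  G1 stuck-at-1: output 1 ✓
  G2 stuck-at-0: output 1 ✓
  G2 stuck-at-1: output 0 ✗
  G3 stuck-at-0: output 1 ✓
  G3 stuck-at-1: output 0 ✗
  G4 stuck-at-0: output 0 ✗
  G4 stuck-at-1: output 1 ✓
Consistent faults: {G0 stuck-at-1, G1 stuck-at-1, G2 stuck-at-0, G3 stuck-at-0, G4 stuck-at-1} — 5 in all.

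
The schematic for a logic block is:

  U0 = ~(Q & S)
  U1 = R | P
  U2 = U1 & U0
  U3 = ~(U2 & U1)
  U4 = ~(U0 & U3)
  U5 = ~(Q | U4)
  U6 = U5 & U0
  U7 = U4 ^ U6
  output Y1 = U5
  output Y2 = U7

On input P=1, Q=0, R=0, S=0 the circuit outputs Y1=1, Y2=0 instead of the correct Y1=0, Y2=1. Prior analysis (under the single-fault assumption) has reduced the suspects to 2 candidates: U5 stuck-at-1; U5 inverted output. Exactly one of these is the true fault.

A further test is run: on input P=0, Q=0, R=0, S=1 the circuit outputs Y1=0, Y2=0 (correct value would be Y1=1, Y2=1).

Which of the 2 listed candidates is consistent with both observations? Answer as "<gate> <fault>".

Evaluate each candidate on input P=0, Q=0, R=0, S=1:
  U5 stuck-at-1: U0=1, U1=0, U2=0, U3=1, U4=0, U5=1 [stuck-at-1], U6=1, U7=1 → Y1=1, Y2=1 — eliminated
  U5 inverted output: U0=1, U1=0, U2=0, U3=1, U4=0, U5=0 [inverted output], U6=0, U7=0 → Y1=0, Y2=0 — matches
Only U5 inverted output reproduces the observed Y1=0, Y2=0.

U5 inverted output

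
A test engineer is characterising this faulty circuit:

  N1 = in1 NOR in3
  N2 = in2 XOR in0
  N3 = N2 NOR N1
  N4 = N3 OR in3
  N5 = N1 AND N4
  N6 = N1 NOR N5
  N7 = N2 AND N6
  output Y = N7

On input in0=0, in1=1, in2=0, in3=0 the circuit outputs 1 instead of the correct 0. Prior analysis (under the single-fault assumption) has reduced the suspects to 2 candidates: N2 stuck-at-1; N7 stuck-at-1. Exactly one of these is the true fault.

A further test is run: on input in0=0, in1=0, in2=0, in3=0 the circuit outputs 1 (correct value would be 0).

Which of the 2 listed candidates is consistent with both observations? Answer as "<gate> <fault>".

N7 stuck-at-1

Evaluate each candidate on input in0=0, in1=0, in2=0, in3=0:
  N2 stuck-at-1: N1=1, N2=1 [stuck-at-1], N3=0, N4=0, N5=0, N6=0, N7=0 → 0 — eliminated
  N7 stuck-at-1: N1=1, N2=0, N3=0, N4=0, N5=0, N6=0, N7=1 [stuck-at-1] → 1 — matches
Only N7 stuck-at-1 reproduces the observed 1.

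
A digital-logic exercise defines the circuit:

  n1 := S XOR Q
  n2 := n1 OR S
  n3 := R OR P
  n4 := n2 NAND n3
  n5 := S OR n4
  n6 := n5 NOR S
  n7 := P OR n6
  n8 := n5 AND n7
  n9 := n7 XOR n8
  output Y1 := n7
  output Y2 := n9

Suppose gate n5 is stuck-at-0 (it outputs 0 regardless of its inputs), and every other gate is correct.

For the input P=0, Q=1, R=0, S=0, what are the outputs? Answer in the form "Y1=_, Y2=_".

Y1=1, Y2=1

Propagate with n5 forced: n1=1, n2=1, n3=0, n4=1, n5=0 [stuck-at-0], n6=1, n7=1, n8=0, n9=1.
So the outputs are Y1=1, Y2=1. (Without the fault they would be Y1=0, Y2=0.)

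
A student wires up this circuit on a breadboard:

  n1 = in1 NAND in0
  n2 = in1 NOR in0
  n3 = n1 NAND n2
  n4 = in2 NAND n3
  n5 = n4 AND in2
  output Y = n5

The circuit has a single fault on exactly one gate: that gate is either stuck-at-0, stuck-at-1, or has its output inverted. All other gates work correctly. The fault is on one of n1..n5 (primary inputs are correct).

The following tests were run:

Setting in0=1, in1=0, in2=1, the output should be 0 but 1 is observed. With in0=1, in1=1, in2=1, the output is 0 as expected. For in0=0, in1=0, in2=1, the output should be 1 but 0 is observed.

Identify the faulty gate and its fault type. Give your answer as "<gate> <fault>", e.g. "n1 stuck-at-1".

Fault-free values for test 1 (in0=1, in1=0, in2=1): n1=1, n2=0, n3=1, n4=0, n5=0, giving Y=0. Observed 1.
Test 1: faults giving observed 1 are {n2 stuck-at-1, n2 inverted output, n3 stuck-at-0, n3 inverted output, n4 stuck-at-1, n4 inverted output, n5 stuck-at-1, n5 inverted output}.
Test 2 (in0=1, in1=1, in2=1): fault-free n1=0, n2=0, n3=1, n4=0, n5=0 → 0; observed 0. Eliminates n3 stuck-at-0, n3 inverted output, n4 stuck-at-1, n4 inverted output, n5 stuck-at-1, n5 inverted output.
Test 3 (in0=0, in1=0, in2=1): fault-free n1=1, n2=1, n3=0, n4=1, n5=1 → 1; observed 0. Eliminates n2 stuck-at-1.
Only n2 inverted output is consistent with every test.

n2 inverted output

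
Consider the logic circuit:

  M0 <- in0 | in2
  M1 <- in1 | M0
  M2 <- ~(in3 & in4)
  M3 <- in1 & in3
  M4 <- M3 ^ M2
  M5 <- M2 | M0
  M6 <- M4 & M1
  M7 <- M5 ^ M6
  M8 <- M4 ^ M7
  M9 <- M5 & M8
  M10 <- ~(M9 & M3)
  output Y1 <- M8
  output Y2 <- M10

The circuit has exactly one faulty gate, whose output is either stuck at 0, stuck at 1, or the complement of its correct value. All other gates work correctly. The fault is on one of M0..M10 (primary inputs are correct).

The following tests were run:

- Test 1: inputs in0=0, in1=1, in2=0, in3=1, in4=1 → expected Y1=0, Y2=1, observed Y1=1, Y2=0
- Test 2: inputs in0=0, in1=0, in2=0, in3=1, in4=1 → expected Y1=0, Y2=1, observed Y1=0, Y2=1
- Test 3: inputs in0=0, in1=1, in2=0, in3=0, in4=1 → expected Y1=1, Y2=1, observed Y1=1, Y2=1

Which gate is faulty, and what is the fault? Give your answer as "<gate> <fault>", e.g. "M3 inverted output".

M2 stuck-at-1

Fault-free values for test 1 (in0=0, in1=1, in2=0, in3=1, in4=1): M0=0, M1=1, M2=0, M3=1, M4=1, M5=0, M6=1, M7=1, M8=0, M9=0, M10=1, giving Y1=0, Y2=1. Observed Y1=1, Y2=0.
Test 1: faults giving observed Y1=1, Y2=0 are {M0 stuck-at-1, M0 inverted output, M2 stuck-at-1, M2 inverted output, M5 stuck-at-1, M5 inverted output}.
Test 2 (in0=0, in1=0, in2=0, in3=1, in4=1): fault-free M0=0, M1=0, M2=0, M3=0, M4=0, M5=0, M6=0, M7=0, M8=0, M9=0, M10=1 → Y1=0, Y2=1; observed Y1=0, Y2=1. Eliminates M0 stuck-at-1, M0 inverted output, M5 stuck-at-1, M5 inverted output.
Test 3 (in0=0, in1=1, in2=0, in3=0, in4=1): fault-free M0=0, M1=1, M2=1, M3=0, M4=1, M5=1, M6=1, M7=0, M8=1, M9=1, M10=1 → Y1=1, Y2=1; observed Y1=1, Y2=1. Eliminates M2 inverted output.
Only M2 stuck-at-1 is consistent with every test.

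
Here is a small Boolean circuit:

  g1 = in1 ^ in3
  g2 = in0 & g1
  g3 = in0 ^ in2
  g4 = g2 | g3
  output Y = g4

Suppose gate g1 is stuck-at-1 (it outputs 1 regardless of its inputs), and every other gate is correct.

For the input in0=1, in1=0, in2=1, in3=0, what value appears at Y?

Propagate with g1 forced: g1=1 [stuck-at-1], g2=1, g3=0, g4=1.
So Y = 1. (Without the fault it would be 0.)

1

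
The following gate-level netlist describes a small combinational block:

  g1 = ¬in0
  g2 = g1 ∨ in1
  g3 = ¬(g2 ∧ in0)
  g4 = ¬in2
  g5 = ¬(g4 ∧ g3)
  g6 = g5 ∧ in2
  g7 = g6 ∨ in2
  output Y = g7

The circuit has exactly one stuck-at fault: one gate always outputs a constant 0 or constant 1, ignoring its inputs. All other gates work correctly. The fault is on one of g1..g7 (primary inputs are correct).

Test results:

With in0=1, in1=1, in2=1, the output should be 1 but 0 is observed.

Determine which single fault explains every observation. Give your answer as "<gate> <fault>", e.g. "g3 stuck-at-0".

g7 stuck-at-0

Fault-free values for test 1 (in0=1, in1=1, in2=1): g1=0, g2=1, g3=0, g4=0, g5=1, g6=1, g7=1, giving Y=1. Observed 0.
Test 1: faults giving observed 0 are {g7 stuck-at-0}.
Only g7 stuck-at-0 is consistent with every test.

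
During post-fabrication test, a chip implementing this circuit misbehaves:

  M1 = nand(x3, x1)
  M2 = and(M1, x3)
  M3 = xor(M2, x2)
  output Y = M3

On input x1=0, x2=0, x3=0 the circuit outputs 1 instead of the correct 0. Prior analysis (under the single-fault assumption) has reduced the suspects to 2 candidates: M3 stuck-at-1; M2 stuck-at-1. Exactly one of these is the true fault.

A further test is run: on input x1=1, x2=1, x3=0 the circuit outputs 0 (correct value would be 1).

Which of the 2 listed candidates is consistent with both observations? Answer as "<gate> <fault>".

M2 stuck-at-1

Evaluate each candidate on input x1=1, x2=1, x3=0:
  M3 stuck-at-1: M1=1, M2=0, M3=1 [stuck-at-1] → 1 — eliminated
  M2 stuck-at-1: M1=1, M2=1 [stuck-at-1], M3=0 → 0 — matches
Only M2 stuck-at-1 reproduces the observed 0.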